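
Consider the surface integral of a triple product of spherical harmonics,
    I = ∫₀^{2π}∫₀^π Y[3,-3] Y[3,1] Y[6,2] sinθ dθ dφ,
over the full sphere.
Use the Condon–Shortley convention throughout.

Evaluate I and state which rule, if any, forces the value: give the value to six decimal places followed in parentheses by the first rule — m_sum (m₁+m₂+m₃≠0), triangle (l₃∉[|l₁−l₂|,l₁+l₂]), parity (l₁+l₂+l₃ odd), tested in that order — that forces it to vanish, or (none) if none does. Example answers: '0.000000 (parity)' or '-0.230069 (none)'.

Rules hold: Σm=0, L=12 even, 0≤6≤6.
N = 7·7·13 = 637
Δ = 0!·6!·6!/13! = 1/12012
Racah Σ t=0..0: t=0:+1/1296 = 1/1296
⇒ 3j(3 3 6; 0 0 0)² = 100/3003, sgn +1
Racah Σ t=0..0: t=0:+1/34560 = 1/34560
⇒ 3j(3 3 6; -3 1 2)² = 1/429, sgn +1
4πI² = N·(3j₀)²·(3jₘ)² = 700/14157
I = +1·√(0.0494455/4π) = 0.06272757
No selection rule forces the value: the integral is nonzero (none).

0.062728 (none)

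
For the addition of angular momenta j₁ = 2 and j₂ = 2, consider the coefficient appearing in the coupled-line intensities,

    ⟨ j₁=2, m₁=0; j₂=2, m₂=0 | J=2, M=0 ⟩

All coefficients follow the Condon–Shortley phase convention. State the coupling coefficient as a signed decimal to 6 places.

j₁+j₂−J=2  J+j₁−j₂=2  J−j₁+j₂=2  j₁+j₂+J+1=7
(j₁±m₁, j₂±m₂, J±M) = (2,2,2,2,2,2)
P² = 32/63
sum k=0..2:
  [0] +1/8 = 1/8
  [1] −1/1 = -1
  [2] +1/8 = 1/8
S = -3/4
C² = P²·S² = 2/7 ; C = -0.534522

−√(2/7) = -0.534522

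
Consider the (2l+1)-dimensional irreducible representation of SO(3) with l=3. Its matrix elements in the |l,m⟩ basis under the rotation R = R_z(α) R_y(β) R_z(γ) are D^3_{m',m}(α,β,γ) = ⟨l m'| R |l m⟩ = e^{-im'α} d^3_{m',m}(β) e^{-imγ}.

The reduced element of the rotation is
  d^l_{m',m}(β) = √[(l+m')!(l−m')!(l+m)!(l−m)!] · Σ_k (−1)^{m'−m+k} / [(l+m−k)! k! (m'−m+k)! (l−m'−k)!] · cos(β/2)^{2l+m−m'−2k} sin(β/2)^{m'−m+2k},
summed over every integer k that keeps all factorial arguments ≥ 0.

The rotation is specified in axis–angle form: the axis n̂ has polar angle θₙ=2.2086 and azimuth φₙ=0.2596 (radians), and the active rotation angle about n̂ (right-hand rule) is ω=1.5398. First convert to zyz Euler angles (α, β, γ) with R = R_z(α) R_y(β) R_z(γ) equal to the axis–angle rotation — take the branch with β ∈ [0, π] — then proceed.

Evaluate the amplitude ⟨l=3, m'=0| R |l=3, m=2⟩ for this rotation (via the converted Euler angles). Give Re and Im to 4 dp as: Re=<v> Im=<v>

Axis–angle → zyz. n̂ = (sinθₙcosφₙ, sinθₙsinφₙ, cosθₙ) = (+0.776486, +0.206229, -0.595432), ω = 1.5398.
R = I cosω + sinω [n̂]ₓ + (1−cosω) n̂n̂ᵀ gives
  R = [+0.615236, +0.750318, -0.241886; -0.439975, +0.072204, -0.895103; -0.654146, +0.657123, +0.374543]
β = atan2(√(R₁₃²+R₂₃²), R₃₃) = 1.186892; α = atan2(R₂₃, R₁₃) mod 2π = 4.448461; γ = atan2(R₃₂, −R₃₁) mod 2π = 0.787668
D^3_{0,2}(4.4485,1.1869,0.7877) = e^{-i·0·4.4485}·d^3_{0,2}(1.1869)·e^{-i·2·0.7877}. Compute d first:
Half-angle: c=0.829019, s=0.559221. N=√(6·6·120·1)=65.726707
Admissible k: 2..3 (factorial args all ≥0)
  k=2: (−1)^0·65.7267/(12)·0.8290^4·0.5592^2 = +0.809067
  k=3: (−1)^1·65.7267/(12)·0.8290^2·0.5592^4 = -0.368149
d^3_{0,2}(1.1869) = +0.809067 -0.368149 = +0.440919
Attach z-rotation phases: D = e^{-i(0)(4.4485)}·(+0.440919)·e^{-i(2)(0.7877)} = -0.002002-0.440914i

Re=-0.0020 Im=-0.4409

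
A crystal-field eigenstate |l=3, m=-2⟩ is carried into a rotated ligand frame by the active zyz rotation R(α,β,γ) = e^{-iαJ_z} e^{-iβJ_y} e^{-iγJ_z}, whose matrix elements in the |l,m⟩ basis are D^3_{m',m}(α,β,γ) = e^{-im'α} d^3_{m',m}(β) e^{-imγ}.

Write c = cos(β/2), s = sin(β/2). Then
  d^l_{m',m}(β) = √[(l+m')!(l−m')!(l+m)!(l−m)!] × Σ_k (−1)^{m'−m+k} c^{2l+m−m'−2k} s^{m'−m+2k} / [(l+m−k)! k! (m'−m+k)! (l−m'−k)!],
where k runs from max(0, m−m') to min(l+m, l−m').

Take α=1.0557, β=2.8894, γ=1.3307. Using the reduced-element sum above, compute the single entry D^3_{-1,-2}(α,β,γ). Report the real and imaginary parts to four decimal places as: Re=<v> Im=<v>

Re=-0.0102 Im=-0.0066

Split into d^3_{-1,-2}(β=2.8894) × two z-phases.
With c≡cos(β/2)=0.125762 and s≡sin(β/2)=0.992060, N=[2·24·1·120]^{1/2}=75.894664
Admissible k: 0..1 (factorial args all ≥0)
  k=0: (−1)^1·75.8947/(24)·0.1258^5·0.9921^1 = -0.000099
  k=1: (−1)^2·75.8947/(12)·0.1258^3·0.9921^3 = +0.012283
d^3_{-1,-2}(2.8894) = -0.000099 +0.012283 = +0.012184
D = (+0.492619+0.870245i)·(+0.012184)·(-0.886906+0.461950i) = -0.010221-0.006631i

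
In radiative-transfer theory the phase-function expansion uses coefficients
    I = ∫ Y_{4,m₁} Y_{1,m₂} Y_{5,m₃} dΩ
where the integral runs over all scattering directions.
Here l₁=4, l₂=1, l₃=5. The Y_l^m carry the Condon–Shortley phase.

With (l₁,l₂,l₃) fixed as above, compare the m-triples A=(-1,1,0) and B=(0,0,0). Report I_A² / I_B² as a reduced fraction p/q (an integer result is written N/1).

Shared (l₁,l₂,l₃)=(4,1,5): N and (l;000)² cancel in I_A²/I_B².
A: Δ = 0!·8!·2!/11! = 1/495; Racah Σ t=0..0: t=0:+1/1440 = 1/1440; ⇒ 3j(4 1 5; -1 1 0)² = 2/99, sgn -1
B: Δ = 0!·8!·2!/11! = 1/495; Racah Σ t=0..0: t=0:+1/576 = 1/576; ⇒ 3j(4 1 5; 0 0 0)² = 5/99, sgn -1
I_A²/I_B² = (2/99)/(5/99) = 2/5

2/5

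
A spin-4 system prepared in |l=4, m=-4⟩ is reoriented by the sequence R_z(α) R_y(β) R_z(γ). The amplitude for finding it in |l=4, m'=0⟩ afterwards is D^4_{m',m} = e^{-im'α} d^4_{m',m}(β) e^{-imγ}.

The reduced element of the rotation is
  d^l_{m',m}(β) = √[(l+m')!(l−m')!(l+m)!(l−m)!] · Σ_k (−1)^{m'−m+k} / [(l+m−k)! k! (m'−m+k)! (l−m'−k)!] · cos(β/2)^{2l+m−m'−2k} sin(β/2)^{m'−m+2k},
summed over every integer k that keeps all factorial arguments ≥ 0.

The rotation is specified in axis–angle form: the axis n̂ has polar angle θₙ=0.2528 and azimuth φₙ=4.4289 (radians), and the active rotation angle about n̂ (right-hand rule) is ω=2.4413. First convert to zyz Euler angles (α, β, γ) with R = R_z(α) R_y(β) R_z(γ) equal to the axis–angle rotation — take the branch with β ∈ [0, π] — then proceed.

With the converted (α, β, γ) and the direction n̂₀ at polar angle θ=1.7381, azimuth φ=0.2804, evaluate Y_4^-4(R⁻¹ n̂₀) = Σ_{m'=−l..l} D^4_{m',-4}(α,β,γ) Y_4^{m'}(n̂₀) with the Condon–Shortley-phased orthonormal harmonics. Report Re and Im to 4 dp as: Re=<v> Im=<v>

Re=-0.2237 Im=0.0969

Axis–angle → zyz. n̂ = (sinθₙcosφₙ, sinθₙsinφₙ, cosθₙ) = (-0.069959, -0.240133, +0.968216), ω = 2.4413.
R = I cosω + sinω [n̂]ₓ + (1−cosω) n̂n̂ᵀ gives
  R = [-0.756017, -0.594313, -0.274281; +0.653604, -0.662897, -0.365198; +0.035222, -0.455367, +0.889607]
β = atan2(√(R₁₃²+R₂₃²), R₃₃) = 0.474313; α = atan2(R₂₃, R₁₃) mod 2π = 4.068217; γ = atan2(R₃₂, −R₃₁) mod 2π = 4.635195
Need the full column D^4_{m',-4} for m'=−4..4 at α=4.0682, β=0.4743, γ=4.6352.
cos(β/2)=0.972010, sin(β/2)=0.234940
d^4_{-4,-4}: single k=0 term ⇒ +0.796830;  D = -0.770836-0.201867i
d^4_{-3,-4}: single k=0 term ⇒ -0.544749;  D = -0.426818+0.338493i
d^4_{-2,-4}: single k=0 term ⇒ +0.246329;  D = +0.006483+0.246244i
d^4_{-1,-4}: single k=0 term ⇒ -0.084201;  D = +0.068634+0.048776i
d^4_{0,-4}: single k=0 term ⇒ +0.022754;  D = +0.021678-0.006915i
d^4_{1,-4}: single k=0 term ⇒ -0.004919;  D = +0.001619-0.004645i
d^4_{2,-4}: single k=0 term ⇒ +0.000841;  D = -0.000469-0.000698i
d^4_{3,-4}: single k=0 term ⇒ -0.000109;  D = -0.000108-0.000006i
d^4_{4,-4}: single k=0 term ⇒ +0.000009;  D = -0.000006+0.000007i
Y_4^{m'}(θ=1.7381,φ=0.2804) and Σ D·Y over m':
  (-0.7708-0.2019i)·(+0.1817-0.3768i)  (-0.4268+0.3385i)·(-0.1332+0.1490i)  (+0.0065+0.2462i)·(-0.2220+0.1394i)  (+0.0686+0.0488i)·(+0.2095-0.0603i)  (+0.0217-0.0069i)·(+0.2322+0.0000i)  (+0.0016-0.0046i)·(-0.2095-0.0603i)  (-0.0005-0.0007i)·(-0.2220-0.1394i)  (-0.0001-0.0000i)·(+0.1332+0.1490i)  (-0.0000+0.0000i)·(+0.1817+0.3768i)
Y_4^-4(R⁻¹ n̂) = -0.223713+0.096934i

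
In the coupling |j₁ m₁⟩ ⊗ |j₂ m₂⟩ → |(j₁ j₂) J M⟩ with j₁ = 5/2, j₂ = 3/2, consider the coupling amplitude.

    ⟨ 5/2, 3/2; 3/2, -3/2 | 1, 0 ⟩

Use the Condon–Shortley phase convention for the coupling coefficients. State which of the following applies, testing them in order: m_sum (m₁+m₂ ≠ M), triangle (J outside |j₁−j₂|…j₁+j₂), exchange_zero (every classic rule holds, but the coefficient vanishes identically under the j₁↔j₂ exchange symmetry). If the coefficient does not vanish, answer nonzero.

nonzero

m-sum: m₁+m₂ = 3/2+(-3/2) = 0, M = 0  ✓
triangle: |j₁−j₂| = 1 ≤ J = 1 ≤ j₁+j₂ = 4  ✓
exchange: j₁≠j₂ or m₁≠m₂ — the exchange symmetry imposes no constraint here
value check: CG = +√(1/5) = +0.447214 ≠ 0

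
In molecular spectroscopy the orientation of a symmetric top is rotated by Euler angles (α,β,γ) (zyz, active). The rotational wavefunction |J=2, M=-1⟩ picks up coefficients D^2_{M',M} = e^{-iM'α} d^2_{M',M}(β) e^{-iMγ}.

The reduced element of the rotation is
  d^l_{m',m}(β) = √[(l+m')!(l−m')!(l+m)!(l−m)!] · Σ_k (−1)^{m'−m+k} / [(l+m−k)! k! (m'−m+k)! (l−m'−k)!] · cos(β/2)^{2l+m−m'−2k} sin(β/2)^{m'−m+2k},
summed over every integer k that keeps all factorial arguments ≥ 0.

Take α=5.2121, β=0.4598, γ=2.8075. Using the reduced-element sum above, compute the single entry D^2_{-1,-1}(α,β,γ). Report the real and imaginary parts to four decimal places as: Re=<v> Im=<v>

Re=-0.1238 Im=0.7409

First d^2_{-1,-1}(β=0.4598), then the phase factors e^{-i(-1)α} and e^{-i(-1)γ}:
c=cos(0.459800/2)=0.973689, s=sin(0.459800/2)=0.227880; N=√[1·6·1·6]=6.000000
k: max(0,(-1)−(-1))=0 … min(2+(-1),2−(-1))=1
  k=0: (−1)^0·6.0000/(6)·0.9737^4·0.2279^0 = +0.898838
  k=1: (−1)^1·6.0000/(2)·0.9737^2·0.2279^2 = -0.147698
d^2_{-1,-1}(0.4598) = +0.898838 -0.147698 = +0.751140
Phases: e^{-i·(-1)·5.2121}=+0.479172-0.877721i, e^{-i·(-1)·2.8075}=-0.944708+0.327912i ⇒ D=-0.123835+0.740862i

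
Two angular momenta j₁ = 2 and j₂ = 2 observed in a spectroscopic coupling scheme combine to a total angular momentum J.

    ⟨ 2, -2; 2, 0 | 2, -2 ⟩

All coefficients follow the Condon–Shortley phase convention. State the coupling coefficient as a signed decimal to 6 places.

+0.534522  (= +√(2/7))

triangle: 2!×2!×2!/7! = 8/5040
(j±m)!: 0!×4!×2!×2!×0!×4! = 2304
prefactor² = (2J+1)×Δ×N² = 128/7
  k=2: +1/(2!×0!×2!×0!×0!×2!) = 1/8
Σ = 1/8  ⇒  CG² = 128/7×(1/8)² = 2/7
CG = +√(2/7) = +0.534522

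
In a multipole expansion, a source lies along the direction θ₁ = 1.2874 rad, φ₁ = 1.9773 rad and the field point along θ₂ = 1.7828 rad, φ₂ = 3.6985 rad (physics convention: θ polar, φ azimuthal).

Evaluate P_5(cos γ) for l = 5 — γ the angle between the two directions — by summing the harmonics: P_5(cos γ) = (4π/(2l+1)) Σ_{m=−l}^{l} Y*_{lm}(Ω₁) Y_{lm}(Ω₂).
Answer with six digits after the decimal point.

Summing Y*_{l m}(θ₁,φ₁)·Y_{l m}(θ₂,φ₂) over m ∈ [−5, 5]; prefactor 4π/(2·5+1) = 1.142397:
  [-5]  conj(Y_{5,-5})(Ω₁) = -0.339009-0.168689i ; Y_{5,-5}(Ω₂) = +0.388311+0.144858i ; Δ = -0.107205-0.114612i
  [-4]  conj(Y_{5,-4})(Ω₁) = -0.019247+0.348202i ; Y_{5,-4}(Ω₂) = +0.172249+0.223398i ; Δ = -0.081103+0.055678i
  [-3]  conj(Y_{5,-3})(Ω₁) = -0.085186+0.031220i ; Y_{5,-3}(Ω₂) = -0.019396-0.193454i ; Δ = +0.007692+0.015874i
  [-2]  conj(Y_{5,-2})(Ω₁) = +0.229820+0.242874i ; Y_{5,-2}(Ω₂) = +0.130410-0.265225i ; Δ = +0.094387-0.029281i
  [-1]  conj(Y_{5,-1})(Ω₁) = -0.004106+0.009537i ; Y_{5,-1}(Ω₂) = -0.111981+0.069725i ; Δ = -0.000205-0.001354i
  [+0]  conj(Y_{5,0})(Ω₁) = +0.324139-0.000000i ; Y_{5,0}(Ω₂) = -0.295898+0.000000i ; Δ = -0.095912+0.000000i
  [+1]  conj(Y_{5,1})(Ω₁) = +0.004106+0.009537i ; Y_{5,1}(Ω₂) = +0.111981+0.069725i ; Δ = -0.000205+0.001354i
  [+2]  conj(Y_{5,2})(Ω₁) = +0.229820-0.242874i ; Y_{5,2}(Ω₂) = +0.130410+0.265225i ; Δ = +0.094387+0.029281i
  [+3]  conj(Y_{5,3})(Ω₁) = +0.085186+0.031220i ; Y_{5,3}(Ω₂) = +0.019396-0.193454i ; Δ = +0.007692-0.015874i
  [+4]  conj(Y_{5,4})(Ω₁) = -0.019247-0.348202i ; Y_{5,4}(Ω₂) = +0.172249-0.223398i ; Δ = -0.081103-0.055678i
  [+5]  conj(Y_{5,5})(Ω₁) = +0.339009-0.168689i ; Y_{5,5}(Ω₂) = -0.388311+0.144858i ; Δ = -0.107205+0.114612i
Σ over m = -0.268780+0.000000i; ×(4π/11) → -0.307054+0.000000i. Real part: -0.307054

-0.307054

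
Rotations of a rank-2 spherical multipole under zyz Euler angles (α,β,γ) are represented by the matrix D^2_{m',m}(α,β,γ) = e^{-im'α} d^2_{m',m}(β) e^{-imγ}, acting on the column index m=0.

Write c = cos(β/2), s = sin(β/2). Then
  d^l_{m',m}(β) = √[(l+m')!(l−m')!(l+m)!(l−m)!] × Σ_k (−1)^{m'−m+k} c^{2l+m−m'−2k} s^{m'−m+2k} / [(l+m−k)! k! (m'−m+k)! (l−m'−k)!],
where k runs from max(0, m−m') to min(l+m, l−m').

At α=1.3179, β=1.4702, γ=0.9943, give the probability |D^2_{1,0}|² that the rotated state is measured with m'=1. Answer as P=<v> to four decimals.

First d^2_{1,0}(β=1.4702), then the phase factors e^{-i(1)α} and e^{-i(0)γ}:
With c≡cos(β/2)=0.741764 and s≡sin(β/2)=0.670661, N=[6·1·2·2]^{1/2}=4.898979
The bounds max(0,m−m')=0 and min(l+m,l−m')=1 give 2 terms
  k=0: (−1)^1·4.8990/(2)·0.7418^3·0.6707^1 = -0.670464
  k=1: (−1)^2·4.8990/(2)·0.7418^1·0.6707^3 = +0.548089
d^2_{1,0}(1.4702) = -0.670464 +0.548089 = -0.122375
|D^2_{1,0}|² = |d^2_{1,0}(β)|² = (-0.122375)² = 0.014976 (the z-rotation phases have unit modulus)

P=0.0150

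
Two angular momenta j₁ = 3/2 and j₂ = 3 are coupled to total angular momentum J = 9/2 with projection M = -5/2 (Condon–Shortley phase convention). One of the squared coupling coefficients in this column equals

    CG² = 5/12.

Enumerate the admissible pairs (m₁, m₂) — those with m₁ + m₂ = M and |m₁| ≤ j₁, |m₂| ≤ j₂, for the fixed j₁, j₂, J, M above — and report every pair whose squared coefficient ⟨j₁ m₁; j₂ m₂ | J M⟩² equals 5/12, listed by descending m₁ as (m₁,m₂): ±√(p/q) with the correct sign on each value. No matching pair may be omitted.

Admissible pairs with m₁+m₂ = M = -5/2: (-3/2,-1), (-1/2,-2), (1/2,-3)
  (m₁,m₂)=(1/2,-3): CG² = 1/12, CG = +√(1/12)
  (m₁,m₂)=(-1/2,-2): CG² = 1/2, CG = +√(1/2)
  (m₁,m₂)=(-3/2,-1): CG² = 5/12, CG = +√(5/12)   ← matches the target
Pairs with CG² = 5/12: (-3/2,-1): +√(5/12)

(-3/2,-1): +√(5/12)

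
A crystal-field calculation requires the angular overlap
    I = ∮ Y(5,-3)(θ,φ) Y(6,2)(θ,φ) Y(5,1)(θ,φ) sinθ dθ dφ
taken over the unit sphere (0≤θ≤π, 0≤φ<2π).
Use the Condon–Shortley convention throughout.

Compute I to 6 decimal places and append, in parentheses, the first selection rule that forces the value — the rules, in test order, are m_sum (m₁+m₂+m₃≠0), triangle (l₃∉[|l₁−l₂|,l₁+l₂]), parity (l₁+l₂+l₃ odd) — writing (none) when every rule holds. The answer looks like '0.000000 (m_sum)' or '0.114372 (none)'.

-0.106727 (none)

m-sum 0 ✓  L=16 even ✓  1≤5≤11 ✓
Π(2lᵢ+1) = 11×13×11 = 1573
triangle coeff Δ(5,6,5) = 1/28588560
Σ_t [1,5]: t=1:−1/345600 t=2:+1/13824 t=3:−1/5184 t=4:+1/13824 t=5:−1/345600 = -7/129600
(3j)²=80/7293 [(5 6 5; 0 0 0)], sign=+1
Σ_t [4,6]: t=4:+1/55296 t=5:−1/25920 t=6:+1/138240 = -11/829440
(3j)²=11/1326 [(5 6 5; -3 2 1)], sign=-1
⇒ 4πI² = 4840/33813
I = (-1)√(4840/33813/(4π)) = -0.10672739
No selection rule forces the value: the integral is nonzero (none).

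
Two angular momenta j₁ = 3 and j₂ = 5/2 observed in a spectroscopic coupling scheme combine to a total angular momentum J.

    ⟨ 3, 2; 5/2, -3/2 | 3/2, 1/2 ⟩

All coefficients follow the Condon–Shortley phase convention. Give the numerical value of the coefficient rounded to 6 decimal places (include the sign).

-0.218218  (= −√(1/21))

triangle: 4!*2!*1!/8! = 48/40320
(j±m)!: 5!*1!*1!*4!*2!*1! = 5760
prefactor² = (2J+1)*Δ*N² = 192/7
  k=0: +1/(0!*4!*1!*1!*1!*0!) = 1/24
  k=1: −1/(1!*3!*0!*0!*2!*1!) = -1/12
Σ = -1/24  ⇒  CG² = 192/7*(-1/24)² = 1/21
CG = −√(1/21) = -0.218218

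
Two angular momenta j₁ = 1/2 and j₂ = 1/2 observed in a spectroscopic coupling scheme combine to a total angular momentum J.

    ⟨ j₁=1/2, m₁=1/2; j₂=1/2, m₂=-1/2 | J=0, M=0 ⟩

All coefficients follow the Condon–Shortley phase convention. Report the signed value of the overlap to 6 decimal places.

triangle: 1!·0!·0!/2! = 1/2
(j±m)!: 1!·0!·0!·1!·0!·0! = 1
prefactor² = (2J+1)·Δ·N² = 1/2
  k=0: +1/(0!·1!·0!·0!·0!·0!) = 1
Σ = 1  ⇒  CG² = 1/2·1² = 1/2
CG = +√(1/2) = +0.707107

+0.707107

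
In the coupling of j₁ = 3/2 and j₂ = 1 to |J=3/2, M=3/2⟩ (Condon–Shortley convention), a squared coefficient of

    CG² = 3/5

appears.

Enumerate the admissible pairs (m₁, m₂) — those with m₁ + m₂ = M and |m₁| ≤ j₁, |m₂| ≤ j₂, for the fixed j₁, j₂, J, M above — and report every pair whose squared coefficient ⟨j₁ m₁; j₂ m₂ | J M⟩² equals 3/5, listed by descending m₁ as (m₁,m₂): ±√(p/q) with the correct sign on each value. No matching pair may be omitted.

(3/2,0): +√(3/5)

Admissible pairs with m₁+m₂ = M = 3/2: (1/2,1), (3/2,0)
  (m₁,m₂)=(3/2,0): CG² = 3/5, CG = +√(3/5)   ← matches the target
  (m₁,m₂)=(1/2,1): CG² = 2/5, CG = −√(2/5)
Pairs with CG² = 3/5: (3/2,0): +√(3/5)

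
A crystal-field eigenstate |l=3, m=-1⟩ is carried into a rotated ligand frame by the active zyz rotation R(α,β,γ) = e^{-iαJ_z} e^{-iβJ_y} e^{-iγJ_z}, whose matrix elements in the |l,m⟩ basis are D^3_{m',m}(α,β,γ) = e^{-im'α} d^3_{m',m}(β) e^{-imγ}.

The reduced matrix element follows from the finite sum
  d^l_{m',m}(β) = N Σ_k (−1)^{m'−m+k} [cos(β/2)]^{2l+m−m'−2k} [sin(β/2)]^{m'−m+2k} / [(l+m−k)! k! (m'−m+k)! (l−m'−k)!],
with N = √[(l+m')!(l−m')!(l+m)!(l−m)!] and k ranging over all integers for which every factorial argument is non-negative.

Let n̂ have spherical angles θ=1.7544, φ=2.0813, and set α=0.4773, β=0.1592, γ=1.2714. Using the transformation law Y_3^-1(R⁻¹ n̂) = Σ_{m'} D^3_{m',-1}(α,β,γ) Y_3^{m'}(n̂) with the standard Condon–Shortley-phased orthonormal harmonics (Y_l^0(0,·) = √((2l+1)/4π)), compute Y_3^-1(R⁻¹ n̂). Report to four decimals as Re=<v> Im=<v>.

Re=-0.2510 Im=0.0784

Need the full column D^3_{m',-1} for m'=−3..3 at α=0.4773, β=0.1592, γ=1.2714.
cos(β/2)=0.996834, sin(β/2)=0.079516
d^3_{-3,-1}: single k=2 term ⇒ +0.024179;  D = -0.021894+0.010262i
d^3_{-2,-1}: k∈[1..2] ⇒ +0.247496 -0.003150 = +0.244346;  D = -0.148885+0.193748i
d^3_{-1,-1}: k∈[0..2] ⇒ +0.981151 -0.049945 +0.000238 = +0.931445;  D = -0.164835+0.916744i
d^3_{0,-1}: k∈[0..2] ⇒ -0.271118 +0.005175 -0.000011 = -0.265954;  D = -0.078441-0.254123i
d^3_{1,-1}: k∈[0..2] ⇒ +0.037459 -0.000318 +0.000000 = +0.037141;  D = +0.026033+0.026490i
d^3_{2,-1}: k∈[0..1] ⇒ -0.003150 +0.000010 = -0.003140;  D = -0.002983-0.000978i
d^3_{3,-1}: single k=0 term ⇒ +0.000154;  D = +0.000152-0.000025i
Y_3^{m'}(θ=1.7544,φ=2.0813) and Σ D·Y over m':
  (-0.0219+0.0103i)·(+0.3962+0.0156i)  (-0.1489+0.1937i)·(+0.0942-0.1538i)  (-0.1648+0.9167i)·(+0.1294+0.2310i)  (-0.0784-0.2541i)·(+0.1930+0.0000i)  (+0.0260+0.0265i)·(-0.1294+0.2310i)  (-0.0030-0.0010i)·(+0.0942+0.1538i)  (+0.0002-0.0000i)·(-0.3962+0.0156i)
Y_3^-1(R⁻¹ n̂) = -0.251012+0.078401i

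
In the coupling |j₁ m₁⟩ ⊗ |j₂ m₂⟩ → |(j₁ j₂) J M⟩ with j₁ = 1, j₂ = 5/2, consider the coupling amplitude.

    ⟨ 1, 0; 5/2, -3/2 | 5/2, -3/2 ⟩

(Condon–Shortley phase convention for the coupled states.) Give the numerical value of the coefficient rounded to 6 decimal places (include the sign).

√[6·1!1!4!/7! · 1!1!1!4!1!4!] = √(576/35)
  +(−1)^0/∏(0,1,1,1,0,3)! = 1/6  (running 1/6)
  +(−1)^1/∏(1,0,0,0,1,4)! = -1/24  (running 1/8)
⟨..|..⟩ = √(576/35)·(1/8) = +0.507093

+√(9/35) ≈ +0.507093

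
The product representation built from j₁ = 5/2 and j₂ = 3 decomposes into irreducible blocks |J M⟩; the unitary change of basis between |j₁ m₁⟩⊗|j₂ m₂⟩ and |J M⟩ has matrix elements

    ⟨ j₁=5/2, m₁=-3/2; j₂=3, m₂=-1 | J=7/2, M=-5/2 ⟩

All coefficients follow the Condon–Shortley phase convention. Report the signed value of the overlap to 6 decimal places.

j₁+j₂−J=2  J+j₁−j₂=3  J−j₁+j₂=4  j₁+j₂+J+1=10
(j₁±m₁, j₂±m₂, J±M) = (1,4,2,4,1,6)
P² = 18432/35
sum k=1..2:
  [1] −1/36 = -1/36
  [2] +1/96 = 1/96
S = -5/288
C² = P²·S² = 10/63 ; C = -0.398410

-0.398410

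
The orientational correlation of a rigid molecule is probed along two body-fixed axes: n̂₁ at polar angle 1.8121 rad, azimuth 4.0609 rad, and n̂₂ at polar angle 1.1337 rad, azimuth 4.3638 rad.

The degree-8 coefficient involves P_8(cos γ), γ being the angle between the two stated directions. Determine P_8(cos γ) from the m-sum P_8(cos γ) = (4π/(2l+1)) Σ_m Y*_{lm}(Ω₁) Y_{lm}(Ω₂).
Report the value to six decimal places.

0.232925

Expand P_8 via completeness: Σ_{m} conj(Y_{8,m}) at Ω₁ times Y_{8,m} at Ω₂ —
  [-8]  conj(Y_{8,-8})(Ω₁) = (0.195147, 0.357620) ; Y_{8,-8}(Ω₂) = (-0.219541, 0.080856) ; Δ = (-0.071758, -0.062733)
  [-7]  conj(Y_{8,-7})(Ω₁) = (0.396420, 0.060710) ; Y_{8,-7}(Ω₂) = (0.282178, 0.334016) ; Δ = (0.091583, 0.149542)
  [-6]  conj(Y_{8,-6})(Ω₁) = (-0.032570, 0.031415) ; Y_{8,-6}(Ω₂) = (0.174801, -0.304775) ; Δ = (0.003881, 0.015418)
  [-5]  conj(Y_{8,-5})(Ω₁) = (0.041563, 0.357153) ; Y_{8,-5}(Ω₂) = (0.064609, 0.011234) ; Δ = (-0.001327, 0.023542)
  [-4]  conj(Y_{8,-4})(Ω₁) = (0.070552, 0.041874) ; Y_{8,-4}(Ω₂) = (-0.062882, -0.352689) ; Δ = (0.010332, -0.027516)
  [-3]  conj(Y_{8,-3})(Ω₁) = (-0.291062, 0.117494) ; Y_{8,-3}(Ω₂) = (-0.096766, 0.056053) ; Δ = (0.021579, -0.027684)
  [-2]  conj(Y_{8,-2})(Ω₁) = (-0.035797, 0.130452) ; Y_{8,-2}(Ω₂) = (-0.232289, -0.194536) ; Δ = (0.033693, -0.023339)
  [-1]  conj(Y_{8,-1})(Ω₁) = (-0.175160, -0.229701) ; Y_{8,-1}(Ω₂) = (-0.060208, 0.165667) ; Δ = (0.048600, -0.015188)
  [+0]  conj(Y_{8,0})(Ω₁) = (-0.150138, -0.000000) ; Y_{8,0}(Ω₂) = (-0.279339, 0.000000) ; Δ = (0.041940, 0.000000)
  [+1]  conj(Y_{8,1})(Ω₁) = (0.175160, -0.229701) ; Y_{8,1}(Ω₂) = (0.060208, 0.165667) ; Δ = (0.048600, 0.015188)
  [+2]  conj(Y_{8,2})(Ω₁) = (-0.035797, -0.130452) ; Y_{8,2}(Ω₂) = (-0.232289, 0.194536) ; Δ = (0.033693, 0.023339)
  [+3]  conj(Y_{8,3})(Ω₁) = (0.291062, 0.117494) ; Y_{8,3}(Ω₂) = (0.096766, 0.056053) ; Δ = (0.021579, 0.027684)
  [+4]  conj(Y_{8,4})(Ω₁) = (0.070552, -0.041874) ; Y_{8,4}(Ω₂) = (-0.062882, 0.352689) ; Δ = (0.010332, 0.027516)
  [+5]  conj(Y_{8,5})(Ω₁) = (-0.041563, 0.357153) ; Y_{8,5}(Ω₂) = (-0.064609, 0.011234) ; Δ = (-0.001327, -0.023542)
  [+6]  conj(Y_{8,6})(Ω₁) = (-0.032570, -0.031415) ; Y_{8,6}(Ω₂) = (0.174801, 0.304775) ; Δ = (0.003881, -0.015418)
  [+7]  conj(Y_{8,7})(Ω₁) = (-0.396420, 0.060710) ; Y_{8,7}(Ω₂) = (-0.282178, 0.334016) ; Δ = (0.091583, -0.149542)
  [+8]  conj(Y_{8,8})(Ω₁) = (0.195147, -0.357620) ; Y_{8,8}(Ω₂) = (-0.219541, -0.080856) ; Δ = (-0.071758, 0.062733)
Σ over m = (0.315105, 0.000000); ×(4π/17) → (0.232925, 0.000000). Real part: 0.232925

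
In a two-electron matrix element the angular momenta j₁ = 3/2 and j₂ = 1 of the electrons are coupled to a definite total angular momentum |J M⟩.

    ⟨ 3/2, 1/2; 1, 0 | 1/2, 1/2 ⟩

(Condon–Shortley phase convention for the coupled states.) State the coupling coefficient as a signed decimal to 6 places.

-0.577350

√[2·2!1!0!/4! · 2!1!1!1!1!0!] = √(1/3)
  +(−1)^1/∏(1,1,0,0,1,0)! = -1  (running -1)
⟨..|..⟩ = √(1/3)·(-1) = -0.577350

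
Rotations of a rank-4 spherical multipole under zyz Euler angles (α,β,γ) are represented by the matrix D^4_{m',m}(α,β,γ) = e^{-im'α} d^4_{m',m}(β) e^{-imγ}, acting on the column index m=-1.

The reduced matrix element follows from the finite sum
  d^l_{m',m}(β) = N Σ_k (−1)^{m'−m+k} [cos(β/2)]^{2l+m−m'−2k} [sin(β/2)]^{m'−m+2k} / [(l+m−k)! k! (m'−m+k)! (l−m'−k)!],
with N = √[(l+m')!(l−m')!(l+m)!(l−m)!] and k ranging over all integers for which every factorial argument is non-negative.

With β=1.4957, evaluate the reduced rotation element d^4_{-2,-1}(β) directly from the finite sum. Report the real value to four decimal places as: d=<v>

d^4_{-2,-1}(β=1.4957) via the finite sum:
With c≡cos(β/2)=0.733153 and s≡sin(β/2)=0.680064, N=[2·720·6·120]^{1/2}=1018.233765
The bounds max(0,m−m')=1 and min(l+m,l−m')=3 give 3 terms
  k=1: (−1)^0·1018.2338/(240)·0.7332^7·0.6801^1 = +0.328509
  k=2: (−1)^1·1018.2338/(48)·0.7332^5·0.6801^3 = -1.413279
  k=3: (−1)^2·1018.2338/(72)·0.7332^3·0.6801^5 = +0.810676
d^4_{-2,-1}(1.4957) = +0.328509 -1.413279 +0.810676 = -0.274094

d=-0.2741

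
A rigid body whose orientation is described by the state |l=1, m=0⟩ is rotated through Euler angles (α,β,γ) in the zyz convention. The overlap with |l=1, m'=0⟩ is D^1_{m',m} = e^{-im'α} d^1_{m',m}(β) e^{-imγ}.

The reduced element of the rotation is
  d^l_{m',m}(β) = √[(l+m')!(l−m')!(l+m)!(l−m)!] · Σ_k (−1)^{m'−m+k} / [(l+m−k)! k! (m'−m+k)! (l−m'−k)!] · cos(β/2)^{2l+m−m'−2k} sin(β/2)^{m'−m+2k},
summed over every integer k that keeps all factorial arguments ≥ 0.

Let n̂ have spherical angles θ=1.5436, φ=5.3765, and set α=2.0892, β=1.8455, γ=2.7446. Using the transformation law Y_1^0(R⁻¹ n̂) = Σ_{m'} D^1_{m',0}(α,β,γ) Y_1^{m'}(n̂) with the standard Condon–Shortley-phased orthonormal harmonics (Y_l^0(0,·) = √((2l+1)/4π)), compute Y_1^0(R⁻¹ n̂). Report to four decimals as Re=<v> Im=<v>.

Need the full column D^1_{m',0} for m'=−1..1 at α=2.0892, β=1.8455, γ=2.7446.
cos(β/2)=0.603630, sin(β/2)=0.797265
d^1_{-1,0}: single k=1 term ⇒ +0.680594;  D = -0.337230+0.591172i
d^1_{0,0}: k∈[0..1] ⇒ +0.364369 -0.635631 = -0.271262;  D = -0.271262+0.000000i
d^1_{1,0}: single k=0 term ⇒ -0.680594;  D = +0.337230+0.591172i
Y_1^{m'}(θ=1.5436,φ=5.3765) and Σ D·Y over m':
  (-0.3372+0.5912i)·(+0.2129+0.2720i)  (-0.2713+0.0000i)·(+0.0133+0.0000i)  (+0.3372+0.5912i)·(-0.2129+0.2720i)
Y_1^0(R⁻¹ n̂) = -0.468731+0.000000i

Re=-0.4687 Im=0.0000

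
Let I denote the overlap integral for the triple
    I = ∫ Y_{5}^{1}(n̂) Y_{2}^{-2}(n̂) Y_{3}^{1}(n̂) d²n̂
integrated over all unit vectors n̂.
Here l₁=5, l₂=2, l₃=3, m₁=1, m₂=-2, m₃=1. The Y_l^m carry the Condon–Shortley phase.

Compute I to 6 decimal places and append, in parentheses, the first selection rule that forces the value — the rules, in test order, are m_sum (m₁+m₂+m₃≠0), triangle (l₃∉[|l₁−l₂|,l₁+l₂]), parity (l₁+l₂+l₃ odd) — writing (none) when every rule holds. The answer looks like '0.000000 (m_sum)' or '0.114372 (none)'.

m-sum 0 ✓  L=10 even ✓  3≤3≤7 ✓
Π(2lᵢ+1) = 11×5×7 = 385
triangle coeff Δ(5,2,3) = 1/2310
Σ_t [2,2]: t=2:+1/144 = 1/144
(3j)²=10/231 [(5 2 3; 0 0 0)], sign=-1
Σ_t [0,0]: t=0:+1/1152 = 1/1152
(3j)²=1/154 [(5 2 3; 1 -2 1)], sign=+1
⇒ 4πI² = 25/231
I = (-1)√(25/231/(4π)) = -0.09280237
No selection rule forces the value: the integral is nonzero (none).

-0.092802 (none)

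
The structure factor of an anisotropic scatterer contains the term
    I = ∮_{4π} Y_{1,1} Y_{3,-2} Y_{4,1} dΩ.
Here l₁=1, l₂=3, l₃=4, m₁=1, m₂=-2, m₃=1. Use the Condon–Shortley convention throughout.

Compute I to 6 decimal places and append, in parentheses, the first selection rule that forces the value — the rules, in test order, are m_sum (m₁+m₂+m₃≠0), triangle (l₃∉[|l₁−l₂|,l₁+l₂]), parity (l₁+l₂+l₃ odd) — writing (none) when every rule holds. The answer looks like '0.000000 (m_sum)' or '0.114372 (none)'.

-0.106622 (none)

Rules hold: Σm=0, L=8 even, 2≤4≤4.
N = 3·7·9 = 189
Δ = 0!·2!·6!/9! = 1/252
Racah Σ t=0..0: t=0:+1/36 = 1/36
⇒ 3j(1 3 4; 0 0 0)² = 4/63, sgn +1
Racah Σ t=0..0: t=0:+1/240 = 1/240
⇒ 3j(1 3 4; 1 -2 1)² = 1/84, sgn -1
4πI² = N·(3j₀)²·(3jₘ)² = 1/7
I = -1·√(0.142857/4π) = -0.10662181
No selection rule forces the value: the integral is nonzero (none).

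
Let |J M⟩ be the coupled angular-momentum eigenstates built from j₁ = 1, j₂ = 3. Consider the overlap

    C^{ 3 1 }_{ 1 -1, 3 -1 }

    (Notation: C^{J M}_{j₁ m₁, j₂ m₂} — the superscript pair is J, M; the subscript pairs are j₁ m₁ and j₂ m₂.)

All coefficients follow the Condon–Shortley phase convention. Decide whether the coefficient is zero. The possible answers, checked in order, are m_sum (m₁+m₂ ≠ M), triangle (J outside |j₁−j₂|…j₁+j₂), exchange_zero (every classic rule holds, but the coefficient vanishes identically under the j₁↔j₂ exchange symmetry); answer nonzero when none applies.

m-sum: m₁+m₂ = -1+(-1) = -2, M = 1  ✗ ⇒ coefficient is 0

m_sum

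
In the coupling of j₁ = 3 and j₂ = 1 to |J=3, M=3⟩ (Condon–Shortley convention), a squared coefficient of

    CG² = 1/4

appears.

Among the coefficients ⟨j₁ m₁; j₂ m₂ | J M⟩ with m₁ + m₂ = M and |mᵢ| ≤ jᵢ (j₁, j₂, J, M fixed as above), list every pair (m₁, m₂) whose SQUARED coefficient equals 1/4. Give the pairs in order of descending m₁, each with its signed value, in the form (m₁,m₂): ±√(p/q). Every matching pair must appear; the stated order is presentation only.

(2,1): −√(1/4)

Admissible pairs with m₁+m₂ = M = 3: (2,1), (3,0)
  (m₁,m₂)=(3,0): CG² = 3/4, CG = +√(3/4)
  (m₁,m₂)=(2,1): CG² = 1/4, CG = −√(1/4)   ← matches the target
Pairs with CG² = 1/4: (2,1): −√(1/4)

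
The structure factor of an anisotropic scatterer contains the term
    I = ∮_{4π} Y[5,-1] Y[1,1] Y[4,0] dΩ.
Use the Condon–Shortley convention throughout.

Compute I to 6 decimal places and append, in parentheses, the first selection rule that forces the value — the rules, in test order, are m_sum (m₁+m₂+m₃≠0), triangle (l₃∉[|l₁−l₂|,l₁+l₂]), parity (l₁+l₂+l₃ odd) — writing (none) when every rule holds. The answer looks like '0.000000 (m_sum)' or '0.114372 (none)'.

m-sum 0 ✓  L=10 even ✓  4≤4≤6 ✓
Π(2lᵢ+1) = 11×3×9 = 297
triangle coeff Δ(5,1,4) = 1/495
Σ_t [1,1]: t=1:−1/576 = -1/576
(3j)²=5/99 [(5 1 4; 0 0 0)], sign=-1
Σ_t [2,2]: t=2:+1/1152 = 1/1152
(3j)²=1/33 [(5 1 4; -1 1 0)], sign=+1
⇒ 4πI² = 5/11
I = (-1)√(5/11/(4π)) = -0.19018827
No selection rule forces the value: the integral is nonzero (none).

-0.190188 (none)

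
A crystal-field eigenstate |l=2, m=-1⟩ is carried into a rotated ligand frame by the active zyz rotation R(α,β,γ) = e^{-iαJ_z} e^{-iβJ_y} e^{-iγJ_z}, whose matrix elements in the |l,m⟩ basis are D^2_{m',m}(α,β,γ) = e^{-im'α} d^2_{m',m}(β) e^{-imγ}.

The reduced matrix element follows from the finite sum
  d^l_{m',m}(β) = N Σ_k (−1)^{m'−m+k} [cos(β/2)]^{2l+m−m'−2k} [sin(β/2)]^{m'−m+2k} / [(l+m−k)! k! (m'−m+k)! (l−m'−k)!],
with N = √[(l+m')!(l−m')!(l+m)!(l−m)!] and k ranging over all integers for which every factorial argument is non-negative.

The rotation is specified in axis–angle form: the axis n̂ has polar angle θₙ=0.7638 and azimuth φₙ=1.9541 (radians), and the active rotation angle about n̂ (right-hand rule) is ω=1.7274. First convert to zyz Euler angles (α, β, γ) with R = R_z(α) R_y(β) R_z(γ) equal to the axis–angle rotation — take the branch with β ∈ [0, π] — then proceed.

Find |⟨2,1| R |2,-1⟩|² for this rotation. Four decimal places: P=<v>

P=0.2743

Axis–angle → zyz. n̂ = (sinθₙcosφₙ, sinθₙsinφₙ, cosθₙ) = (-0.258676, +0.641479, +0.722213), ω = 1.7274.
R = I cosω + sinω [n̂]ₓ + (1−cosω) n̂n̂ᵀ gives
  R = [-0.078615, -0.905190, +0.417673; +0.521560, +0.319710, +0.791050; -0.849585, +0.280030, +0.446977]
β = atan2(√(R₁₃²+R₂₃²), R₃₃) = 1.107413; α = atan2(R₂₃, R₁₃) mod 2π = 1.085002; γ = atan2(R₃₂, −R₃₁) mod 2π = 0.318394
First d^2_{1,-1}(β=1.1074), then the phase factors e^{-i(1)α} and e^{-i(-1)γ}:
Half-angle: c=0.850581, s=0.525844. N=√(6·1·1·6)=6.000000
k∈{0,1} keeps every argument non-negative
  k=0: (−1)^2·6.0000/(2)·0.8506^2·0.5258^2 = +0.600159
  k=1: (−1)^3·6.0000/(6)·0.8506^0·0.5258^4 = -0.076459
d^2_{1,-1}(1.1074) = +0.600159 -0.076459 = +0.523700
|D^2_{1,-1}|² = |d^2_{1,-1}(β)|² = (+0.523700)² = 0.274262 (the z-rotation phases have unit modulus)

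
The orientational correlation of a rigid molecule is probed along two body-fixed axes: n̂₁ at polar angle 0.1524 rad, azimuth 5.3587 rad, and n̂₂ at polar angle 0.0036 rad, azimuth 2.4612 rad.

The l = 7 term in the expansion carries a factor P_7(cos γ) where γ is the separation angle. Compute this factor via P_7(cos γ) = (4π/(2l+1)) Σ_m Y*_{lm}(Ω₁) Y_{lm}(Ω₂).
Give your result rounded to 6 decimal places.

0.687315

Summing Y*_{l m}(θ₁,φ₁)·Y_{l m}(θ₂,φ₂) over m ∈ [−7, 7]; prefactor 4π/(2·7+1) = 0.837758:
  [-7]  conj(Y_{7,-7})(Ω₁) = +0.000001-0.000000i ; Y_{7,-7}(Ω₂) = -0.000000+0.000000i ; Δ = +0.000000+0.000000i
  [-6]  conj(Y_{7,-6})(Ω₁) = +0.000017+0.000015i ; Y_{7,-6}(Ω₂) = -0.000000-0.000000i ; Δ = +0.000000-0.000000i
  [-5]  conj(Y_{7,-5})(Ω₁) = -0.000031+0.000345i ; Y_{7,-5}(Ω₂) = +0.000000+0.000000i ; Δ = -0.000000+0.000000i
  [-4]  conj(Y_{7,-4})(Ω₁) = -0.003174+0.001974i ; Y_{7,-4}(Ω₂) = -0.000000+0.000000i ; Δ = +0.000000-0.000000i
  [-3]  conj(Y_{7,-3})(Ω₁) = -0.027087-0.010448i ; Y_{7,-3}(Ω₂) = +0.000000-0.000000i ; Δ = -0.000000+0.000000i
  [-2]  conj(Y_{7,-2})(Ω₁) = -0.043082-0.150857i ; Y_{7,-2}(Ω₂) = +0.000020+0.000095i ; Δ = +0.000013-0.000007i
  [-1]  conj(Y_{7,-1})(Ω₁) = +0.318034-0.421572i ; Y_{7,-1}(Ω₂) = -0.011439-0.009257i ; Δ = -0.007540+0.001878i
  [+0]  conj(Y_{7,0})(Ω₁) = +0.764842-0.000000i ; Y_{7,0}(Ω₂) = +1.092350+0.000000i ; Δ = +0.835476+0.000000i
  [+1]  conj(Y_{7,1})(Ω₁) = -0.318034-0.421572i ; Y_{7,1}(Ω₂) = +0.011439-0.009257i ; Δ = -0.007540-0.001878i
  [+2]  conj(Y_{7,2})(Ω₁) = -0.043082+0.150857i ; Y_{7,2}(Ω₂) = +0.000020-0.000095i ; Δ = +0.000013+0.000007i
  [+3]  conj(Y_{7,3})(Ω₁) = +0.027087-0.010448i ; Y_{7,3}(Ω₂) = -0.000000-0.000000i ; Δ = -0.000000-0.000000i
  [+4]  conj(Y_{7,4})(Ω₁) = -0.003174-0.001974i ; Y_{7,4}(Ω₂) = -0.000000-0.000000i ; Δ = +0.000000+0.000000i
  [+5]  conj(Y_{7,5})(Ω₁) = +0.000031+0.000345i ; Y_{7,5}(Ω₂) = -0.000000+0.000000i ; Δ = -0.000000-0.000000i
  [+6]  conj(Y_{7,6})(Ω₁) = +0.000017-0.000015i ; Y_{7,6}(Ω₂) = -0.000000+0.000000i ; Δ = +0.000000+0.000000i
  [+7]  conj(Y_{7,7})(Ω₁) = -0.000001-0.000000i ; Y_{7,7}(Ω₂) = +0.000000+0.000000i ; Δ = +0.000000-0.000000i
Accumulated sum +0.820422-0.000000i; after 4π/(2l+1) scaling, +0.687315-0.000000i ⇒ P_7 = 0.687315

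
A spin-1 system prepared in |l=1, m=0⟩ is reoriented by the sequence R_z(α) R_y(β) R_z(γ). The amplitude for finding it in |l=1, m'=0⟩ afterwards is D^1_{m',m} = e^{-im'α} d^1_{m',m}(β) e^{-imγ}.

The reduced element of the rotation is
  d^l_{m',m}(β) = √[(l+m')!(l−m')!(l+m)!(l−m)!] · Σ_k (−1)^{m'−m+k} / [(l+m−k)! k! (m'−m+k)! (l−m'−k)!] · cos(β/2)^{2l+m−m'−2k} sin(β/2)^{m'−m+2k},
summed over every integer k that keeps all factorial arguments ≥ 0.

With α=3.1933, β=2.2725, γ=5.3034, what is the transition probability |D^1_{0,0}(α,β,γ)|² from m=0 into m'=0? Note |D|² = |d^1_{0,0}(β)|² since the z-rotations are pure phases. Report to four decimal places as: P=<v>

D^1_{0,0}(3.1933,2.2725,5.3034) = e^{-i·0·3.1933}·d^1_{0,0}(2.2725)·e^{-i·0·5.3034}. Compute d first:
c=cos(2.272500/2)=0.420999, s=sin(2.272500/2)=0.907061; N=√[1·1·1·1]=1.000000
k: max(0,(0)−(0))=0 … min(1+(0),1−(0))=1
  k=0: (−1)^0·1.0000/(1)·0.4210^2·0.9071^0 = +0.177240
  k=1: (−1)^1·1.0000/(1)·0.4210^0·0.9071^2 = -0.822760
d^1_{0,0}(2.2725) = +0.177240 -0.822760 = -0.645520
|D^1_{0,0}|² = |d^1_{0,0}(β)|² = (-0.645520)² = 0.416696 (the z-rotation phases have unit modulus)

P=0.4167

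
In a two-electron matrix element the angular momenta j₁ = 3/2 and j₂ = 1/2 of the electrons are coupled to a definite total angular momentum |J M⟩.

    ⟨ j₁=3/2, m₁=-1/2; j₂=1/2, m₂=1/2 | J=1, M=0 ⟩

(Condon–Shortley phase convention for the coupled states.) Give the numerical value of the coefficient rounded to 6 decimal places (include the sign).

√[3·1!2!0!/4! · 1!2!1!0!1!1!] = √(1/2)
  +(−1)^1/∏(1,0,1,0,1,0)! = -1  (running -1)
⟨..|..⟩ = √(1/2)·(-1) = -0.707107

-0.707107  (= −√(1/2))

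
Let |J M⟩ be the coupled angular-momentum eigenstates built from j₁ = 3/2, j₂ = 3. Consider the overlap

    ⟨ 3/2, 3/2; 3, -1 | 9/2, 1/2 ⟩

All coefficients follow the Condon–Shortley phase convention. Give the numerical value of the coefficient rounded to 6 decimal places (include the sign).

+√(5/42) ≈ +0.345033

triangle: 0!·3!·6!/10! = 4320/3628800
(j±m)!: 3!·0!·2!·4!·5!·4! = 829440
prefactor² = (2J+1)·Δ·N² = 69120/7
  k=0: +1/(0!·0!·0!·2!·3!·4!) = 1/288
Σ = 1/288  ⇒  CG² = 69120/7·(1/288)² = 5/42
CG = +√(5/42) = +0.345033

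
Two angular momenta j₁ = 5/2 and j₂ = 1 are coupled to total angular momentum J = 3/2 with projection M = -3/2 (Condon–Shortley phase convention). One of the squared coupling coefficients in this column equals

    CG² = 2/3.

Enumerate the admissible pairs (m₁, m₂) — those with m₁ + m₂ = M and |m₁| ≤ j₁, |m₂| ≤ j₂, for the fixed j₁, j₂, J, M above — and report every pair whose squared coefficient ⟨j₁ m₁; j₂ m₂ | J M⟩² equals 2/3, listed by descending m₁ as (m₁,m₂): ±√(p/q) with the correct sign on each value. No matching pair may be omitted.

(-5/2,1): +√(2/3)

Admissible pairs with m₁+m₂ = M = -3/2: (-5/2,1), (-3/2,0), (-1/2,-1)
  (m₁,m₂)=(-1/2,-1): CG² = 1/15, CG = +√(1/15)
  (m₁,m₂)=(-3/2,0): CG² = 4/15, CG = −√(4/15)
  (m₁,m₂)=(-5/2,1): CG² = 2/3, CG = +√(2/3)   ← matches the target
Pairs with CG² = 2/3: (-5/2,1): +√(2/3)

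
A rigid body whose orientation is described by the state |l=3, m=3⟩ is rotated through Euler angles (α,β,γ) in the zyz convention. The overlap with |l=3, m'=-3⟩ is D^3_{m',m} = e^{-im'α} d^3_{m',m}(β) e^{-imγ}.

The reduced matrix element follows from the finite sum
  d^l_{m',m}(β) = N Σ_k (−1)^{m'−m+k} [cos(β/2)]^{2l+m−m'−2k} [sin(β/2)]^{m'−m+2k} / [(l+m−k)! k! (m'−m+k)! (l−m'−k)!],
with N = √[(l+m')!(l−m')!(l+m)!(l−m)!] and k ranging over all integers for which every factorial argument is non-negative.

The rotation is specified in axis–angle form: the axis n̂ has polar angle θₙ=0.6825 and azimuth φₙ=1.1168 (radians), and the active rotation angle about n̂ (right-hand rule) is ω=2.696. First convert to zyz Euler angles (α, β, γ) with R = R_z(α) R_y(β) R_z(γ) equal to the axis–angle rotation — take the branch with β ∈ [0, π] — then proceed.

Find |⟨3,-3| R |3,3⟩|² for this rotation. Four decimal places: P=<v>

Axis–angle → zyz. n̂ = (sinθₙcosφₙ, sinθₙsinφₙ, cosθₙ) = (+0.276615, +0.566843, +0.775998), ω = 2.6960.
R = I cosω + sinω [n̂]ₓ + (1−cosω) n̂n̂ᵀ gives
  R = [-0.756795, -0.036165, +0.652652; +0.632734, -0.291109, +0.717568; +0.164042, +0.956006, +0.243192]
β = atan2(√(R₁₃²+R₂₃²), R₃₃) = 1.325141; α = atan2(R₂₃, R₁₃) mod 2π = 0.832739; γ = atan2(R₃₂, −R₃₁) mod 2π = 1.740732
Split into d^3_{-3,3}(β=1.3251) × two z-phases.
With c≡cos(β/2)=0.788414 and s≡sin(β/2)=0.615145, N=[1·720·720·1]^{1/2}=720.000000
Admissible k: 6..6 (factorial args all ≥0)
  k=6: (−1)^0·720.0000/(720)·0.7884^0·0.6151^6 = +0.054183
d^3_{-3,3}(1.3251) = +0.054183
|D^3_{-3,3}|² = |d^3_{-3,3}(β)|² = (+0.054183)² = 0.002936 (the z-rotation phases have unit modulus)

P=0.0029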